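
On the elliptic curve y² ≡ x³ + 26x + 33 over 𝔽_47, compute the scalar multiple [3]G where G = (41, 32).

(40, 5)

Repeated addition: build up to 3G.
2G: tangent at (41, 32): λ = (3·41² + 26)/(2·32) ≡ 40/17. 17⁻¹ ≡ 36 (mod 47), so λ ≡ 40·36 ≡ 30.
  x = λ² - 41 - 41 = 900 - 82 ≡ 19; y = λ·(41 - 19) - 32 ≡ 17. → (19, 17)
3G: (19, 17) + (41, 32). λ = (32 - 17)/(41 - 19) ≡ 15/22 mod 47. 22⁻¹ ≡ 15 (mod 47), so λ ≡ 37.
  x = λ² - 19 - 41 = 1369 - 60 ≡ 40; y = λ·(19 - 40) - 17 ≡ 5. → (40, 5)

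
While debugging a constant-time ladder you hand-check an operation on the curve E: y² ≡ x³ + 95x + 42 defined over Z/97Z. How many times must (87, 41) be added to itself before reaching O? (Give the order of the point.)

11

2P: tangent at (87, 41): λ = (3·87² + 95)/(2·41) ≡ 7/82. 82⁻¹ ≡ 84 (mod 97) since 82·84 = 6888 ≡ 1, so λ ≡ 7·84 ≡ 6.
  x = λ² - 87 - 87 = 36 - 174 ≡ 56; y = λ·(87 - 56) - 41 ≡ 48. → (56, 48)
3P: (56, 48) + (87, 41). λ = (41 - 48)/(87 - 56) ≡ 90/31 mod 97. 31⁻¹ ≡ 72 (mod 97), so λ ≡ 78.
  x = λ² - 56 - 87 = 6084 - 143 ≡ 24; y = λ·(56 - 24) - 48 ≡ 23. → (24, 23)
4P: (24, 23) + (87, 41). λ = (41 - 23)/(87 - 24) ≡ 18/63 mod 97. 63⁻¹ ≡ 77 (mod 97) since 63·77 = 4851 ≡ 1, so λ ≡ 28.
  x = λ² - 24 - 87 = 784 - 111 ≡ 91; y = λ·(24 - 91) - 23 ≡ 41. → (91, 41)
5P: (91, 41) + (87, 41). λ = (41 - 41)/(87 - 91) ≡ 0/93 mod 97. 93⁻¹ ≡ 24 (mod 97) since 93·24 = 2232 ≡ 1, so λ ≡ 0.
  x = λ² - 91 - 87 = 0 - 178 ≡ 16; y = λ·(91 - 16) - 41 ≡ 56. → (16, 56)
6P: (16, 56) + (87, 41). λ = (41 - 56)/(87 - 16) ≡ 82/71 mod 97. 71⁻¹ ≡ 41 (mod 97), so λ ≡ 64.
  x = λ² - 16 - 87 = 4096 - 103 ≡ 16; y = λ·(16 - 16) - 56 ≡ 41. → (16, 41)
7P: (16, 41) + (87, 41). λ = (41 - 41)/(87 - 16) ≡ 0/71 mod 97. 71⁻¹ ≡ 41 (mod 97), so λ ≡ 0.
  x = λ² - 16 - 87 = 0 - 103 ≡ 91; y = λ·(16 - 91) - 41 ≡ 56. → (91, 56)
8P: (91, 56) + (87, 41). λ = (41 - 56)/(87 - 91) ≡ 82/93 mod 97. 93⁻¹ ≡ 24 (mod 97), so λ ≡ 28.
  x = λ² - 91 - 87 = 784 - 178 ≡ 24; y = λ·(91 - 24) - 56 ≡ 74. → (24, 74)
9P: (24, 74) + (87, 41). λ = (41 - 74)/(87 - 24) ≡ 64/63 mod 97. 63⁻¹ ≡ 77 (mod 97) since 63·77 = 4851 ≡ 1, so λ ≡ 78.
  x = λ² - 24 - 87 = 6084 - 111 ≡ 56; y = λ·(24 - 56) - 74 ≡ 49. → (56, 49)
10P: (56, 49) + (87, 41). λ = (41 - 49)/(87 - 56) ≡ 89/31 mod 97. 31⁻¹ ≡ 72 (mod 97) since 31·72 = 2232 ≡ 1, so λ ≡ 6.
  x = λ² - 56 - 87 = 36 - 143 ≡ 87; y = λ·(56 - 87) - 49 ≡ 56. → (87, 56)
11P: (87, 56) + (87, 41): same x and y₁ ≡ -y₂, so the sum is O.
11P = O, so the order is 11.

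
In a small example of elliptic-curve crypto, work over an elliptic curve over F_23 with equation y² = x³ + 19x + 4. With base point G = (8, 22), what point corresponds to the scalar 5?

(19, 18)

Double-and-add on 5 = (101)₂. Start with G = (8, 22) for the leading 1-bit.
double: tangent at (8, 22): λ = (3·8² + 19)/(2·22) ≡ 4/21. 21⁻¹ ≡ 11 (mod 23), so λ ≡ 4·11 ≡ 21.
  x = λ² - 8 - 8 = 441 - 16 ≡ 11; y = λ·(8 - 11) - 22 ≡ 7. → (11, 7)
double: tangent at (11, 7): λ = (3·11² + 19)/(2·7) ≡ 14/14. 14⁻¹ ≡ 5 (mod 23) since 14·5 = 70 ≡ 1, so λ ≡ 14·5 ≡ 1.
  x = λ² - 11 - 11 = 1 - 22 ≡ 2; y = λ·(11 - 2) - 7 ≡ 2. → (2, 2)
add G: (2, 2) + (8, 22). λ = (22 - 2)/(8 - 2) ≡ 20/6 mod 23. 6⁻¹ ≡ 4 (mod 23), so λ ≡ 11.
  x = λ² - 2 - 8 = 121 - 10 ≡ 19; y = λ·(2 - 19) - 2 ≡ 18. → (19, 18)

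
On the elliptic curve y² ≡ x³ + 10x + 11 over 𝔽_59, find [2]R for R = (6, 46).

(47, 13)

tangent at (6, 46): λ = (3·6² + 10)/(2·46) ≡ 0/33. 33⁻¹ ≡ 34 (mod 59), so λ ≡ 0·34 ≡ 0.
  x = λ² - 6 - 6 = 0 - 12 ≡ 47; y = λ·(6 - 47) - 46 ≡ 13. → (47, 13)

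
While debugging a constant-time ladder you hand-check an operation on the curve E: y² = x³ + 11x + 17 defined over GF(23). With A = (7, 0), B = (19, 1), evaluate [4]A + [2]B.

First 4A:
Repeated addition: build up to 4A.
2A: (7, 0) + (7, 0): same x and y₁ ≡ -y₂, so the sum is 𝒪.
3A: 𝒪 + (7, 0) = (7, 0) (identity).
4A: (7, 0) + (7, 0): same x and y₁ ≡ -y₂, so the sum is 𝒪.
4A = 𝒪.
Next 2B:
Repeated addition: build up to 2B.
2B: tangent at (19, 1): λ = (3·19² + 11)/(2·1) ≡ 13/2. 2⁻¹ ≡ 12 (mod 23), so λ ≡ 13·12 ≡ 18.
  x = λ² - 19 - 19 = 324 - 38 ≡ 10; y = λ·(19 - 10) - 1 ≡ 0. → (10, 0)
2B = (10, 0).
Finally 4A + 2B:
𝒪 + (10, 0) = (10, 0) (identity).

(10, 0)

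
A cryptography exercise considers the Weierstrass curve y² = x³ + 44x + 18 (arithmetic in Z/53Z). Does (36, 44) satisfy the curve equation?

y² = 44² ≡ 28; x³ + 44x + 18 = 48258 ≡ 28 (mod 53). 28 = 28.

yes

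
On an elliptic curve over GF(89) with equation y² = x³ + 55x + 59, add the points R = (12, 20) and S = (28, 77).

(12, 20) + (28, 77). λ = (77 - 20)/(28 - 12) ≡ 57/16 mod 89. 16⁻¹ ≡ 39 (mod 89), so λ ≡ 87.
  x = λ² - 12 - 28 = 7569 - 40 ≡ 53; y = λ·(12 - 53) - 20 ≡ 62. → (53, 62)

(53, 62)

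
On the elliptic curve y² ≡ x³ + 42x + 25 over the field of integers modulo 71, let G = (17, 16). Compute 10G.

(47, 48)

Double-and-add on 10 = (1010)₂. Start with G = (17, 16) for the leading 1-bit.
double: tangent at (17, 16): λ = (3·17² + 42)/(2·16) ≡ 57/32. 32⁻¹ ≡ 20 (mod 71) since 32·20 = 640 ≡ 1, so λ ≡ 57·20 ≡ 4.
  x = λ² - 17 - 17 = 16 - 34 ≡ 53; y = λ·(17 - 53) - 16 ≡ 53. → (53, 53)
double: tangent at (53, 53): λ = (3·53² + 42)/(2·53) ≡ 20/35. 35⁻¹ ≡ 69 (mod 71), so λ ≡ 20·69 ≡ 31.
  x = λ² - 53 - 53 = 961 - 106 ≡ 3; y = λ·(53 - 3) - 53 ≡ 6. → (3, 6)
add G: (3, 6) + (17, 16). λ = (16 - 6)/(17 - 3) ≡ 10/14 mod 71. 14⁻¹ ≡ 66 (mod 71), so λ ≡ 21.
  x = λ² - 3 - 17 = 441 - 20 ≡ 66; y = λ·(3 - 66) - 6 ≡ 20. → (66, 20)
double: tangent at (66, 20): λ = (3·66² + 42)/(2·20) ≡ 46/40. 40⁻¹ ≡ 16 (mod 71), so λ ≡ 46·16 ≡ 26.
  x = λ² - 66 - 66 = 676 - 132 ≡ 47; y = λ·(66 - 47) - 20 ≡ 48. → (47, 48)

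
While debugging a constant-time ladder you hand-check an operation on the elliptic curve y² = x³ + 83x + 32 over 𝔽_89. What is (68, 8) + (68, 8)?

(53, 53)

tangent at (68, 8): λ = (3·68² + 83)/(2·8) ≡ 71/16. 16⁻¹ ≡ 39 (mod 89), so λ ≡ 71·39 ≡ 10.
  x = λ² - 68 - 68 = 100 - 136 ≡ 53; y = λ·(68 - 53) - 8 ≡ 53. → (53, 53)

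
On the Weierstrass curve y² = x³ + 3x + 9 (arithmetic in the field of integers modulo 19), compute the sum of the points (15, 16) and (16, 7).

(15, 16) + (16, 7). λ = (7 - 16)/(16 - 15) ≡ 10/1 mod 19. 1⁻¹ ≡ 1 (mod 19), so λ ≡ 10.
  x = λ² - 15 - 16 = 100 - 31 ≡ 12; y = λ·(15 - 12) - 16 ≡ 14. → (12, 14)

(12, 14)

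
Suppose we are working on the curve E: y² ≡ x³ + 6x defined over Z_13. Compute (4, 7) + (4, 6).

The two points share x = 4 and their y-coordinates satisfy 7 + 6 ≡ 0 (mod 13), so they are inverses. Their sum is ∞.

O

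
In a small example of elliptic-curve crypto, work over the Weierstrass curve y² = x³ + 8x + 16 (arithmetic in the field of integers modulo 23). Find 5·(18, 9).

Write P = (18, 9).
Double-and-add on 5 = (101)₂. Start with P = (18, 9) for the leading 1-bit.
double: tangent at (18, 9): λ = (3·18² + 8)/(2·9) ≡ 14/18. 18⁻¹ ≡ 9 (mod 23) since 18·9 = 162 ≡ 1, so λ ≡ 14·9 ≡ 11.
  x = λ² - 18 - 18 = 121 - 36 ≡ 16; y = λ·(18 - 16) - 9 ≡ 13. → (16, 13)
double: tangent at (16, 13): λ = (3·16² + 8)/(2·13) ≡ 17/3. 3⁻¹ ≡ 8 (mod 23), so λ ≡ 17·8 ≡ 21.
  x = λ² - 16 - 16 = 441 - 32 ≡ 18; y = λ·(16 - 18) - 13 ≡ 14. → (18, 14)
add P: (18, 14) + (18, 9): same x and y₁ ≡ -y₂, so the sum is O.

O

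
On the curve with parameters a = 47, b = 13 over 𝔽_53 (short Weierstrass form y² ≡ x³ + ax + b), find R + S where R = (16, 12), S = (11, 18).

(2, 3)

(16, 12) + (11, 18). λ = (18 - 12)/(11 - 16) ≡ 6/48 mod 53. 48⁻¹ ≡ 21 (mod 53), so λ ≡ 20.
  x = λ² - 16 - 11 = 400 - 27 ≡ 2; y = λ·(16 - 2) - 12 ≡ 3. → (2, 3)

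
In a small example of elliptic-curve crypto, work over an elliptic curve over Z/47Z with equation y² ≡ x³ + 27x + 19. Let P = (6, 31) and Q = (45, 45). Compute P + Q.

(6, 31) + (45, 45). λ = (45 - 31)/(45 - 6) ≡ 14/39 mod 47. 39⁻¹ ≡ 41 (mod 47) since 39·41 = 1599 ≡ 1, so λ ≡ 10.
  x = λ² - 6 - 45 = 100 - 51 ≡ 2; y = λ·(6 - 2) - 31 ≡ 9. → (2, 9)

(2, 9)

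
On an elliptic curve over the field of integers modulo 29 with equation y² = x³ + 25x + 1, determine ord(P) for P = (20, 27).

2P: tangent at (20, 27): λ = (3·20² + 25)/(2·27) ≡ 7/25. 25⁻¹ ≡ 7 (mod 29), so λ ≡ 7·7 ≡ 20.
  x = λ² - 20 - 20 = 400 - 40 ≡ 12; y = λ·(20 - 12) - 27 ≡ 17. → (12, 17)
3P: (12, 17) + (20, 27). λ = (27 - 17)/(20 - 12) ≡ 10/8 mod 29. 8⁻¹ ≡ 11 (mod 29), so λ ≡ 23.
  x = λ² - 12 - 20 = 529 - 32 ≡ 4; y = λ·(12 - 4) - 17 ≡ 22. → (4, 22)
4P: (4, 22) + (20, 27). λ = (27 - 22)/(20 - 4) ≡ 5/16 mod 29. 16⁻¹ ≡ 20 (mod 29) since 16·20 = 320 ≡ 1, so λ ≡ 13.
  x = λ² - 4 - 20 = 169 - 24 ≡ 0; y = λ·(4 - 0) - 22 ≡ 1. → (0, 1)
5P: (0, 1) + (20, 27). λ = (27 - 1)/(20 - 0) ≡ 26/20 mod 29. 20⁻¹ ≡ 16 (mod 29), so λ ≡ 10.
  x = λ² - 0 - 20 = 100 - 20 ≡ 22; y = λ·(0 - 22) - 1 ≡ 11. → (22, 11)
6P: (22, 11) + (20, 27). λ = (27 - 11)/(20 - 22) ≡ 16/27 mod 29. 27⁻¹ ≡ 14 (mod 29), so λ ≡ 21.
  x = λ² - 22 - 20 = 441 - 42 ≡ 22; y = λ·(22 - 22) - 11 ≡ 18. → (22, 18)
7P: (22, 18) + (20, 27). λ = (27 - 18)/(20 - 22) ≡ 9/27 mod 29. 27⁻¹ ≡ 14 (mod 29), so λ ≡ 10.
  x = λ² - 22 - 20 = 100 - 42 ≡ 0; y = λ·(22 - 0) - 18 ≡ 28. → (0, 28)
8P: (0, 28) + (20, 27). λ = (27 - 28)/(20 - 0) ≡ 28/20 mod 29. 20⁻¹ ≡ 16 (mod 29), so λ ≡ 13.
  x = λ² - 0 - 20 = 169 - 20 ≡ 4; y = λ·(0 - 4) - 28 ≡ 7. → (4, 7)
9P: (4, 7) + (20, 27). λ = (27 - 7)/(20 - 4) ≡ 20/16 mod 29. 16⁻¹ ≡ 20 (mod 29) since 16·20 = 320 ≡ 1, so λ ≡ 23.
  x = λ² - 4 - 20 = 529 - 24 ≡ 12; y = λ·(4 - 12) - 7 ≡ 12. → (12, 12)
10P: (12, 12) + (20, 27). λ = (27 - 12)/(20 - 12) ≡ 15/8 mod 29. 8⁻¹ ≡ 11 (mod 29) since 8·11 = 88 ≡ 1, so λ ≡ 20.
  x = λ² - 12 - 20 = 400 - 32 ≡ 20; y = λ·(12 - 20) - 12 ≡ 2. → (20, 2)
11P: (20, 2) + (20, 27): same x and y₁ ≡ -y₂, so the sum is the point at infinity.
11P = the point at infinity, so the order is 11.

11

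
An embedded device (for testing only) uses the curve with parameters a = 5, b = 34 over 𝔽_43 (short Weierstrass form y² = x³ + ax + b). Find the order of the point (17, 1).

11

2P: tangent at (17, 1): λ = (3·17² + 5)/(2·1) ≡ 12/2. 2⁻¹ ≡ 22 (mod 43), so λ ≡ 12·22 ≡ 6.
  x = λ² - 17 - 17 = 36 - 34 ≡ 2; y = λ·(17 - 2) - 1 ≡ 3. → (2, 3)
3P: (2, 3) + (17, 1). λ = (1 - 3)/(17 - 2) ≡ 41/15 mod 43. 15⁻¹ ≡ 23 (mod 43), so λ ≡ 40.
  x = λ² - 2 - 17 = 1600 - 19 ≡ 33; y = λ·(2 - 33) - 3 ≡ 4. → (33, 4)
4P: (33, 4) + (17, 1). λ = (1 - 4)/(17 - 33) ≡ 40/27 mod 43. 27⁻¹ ≡ 8 (mod 43) since 27·8 = 216 ≡ 1, so λ ≡ 19.
  x = λ² - 33 - 17 = 361 - 50 ≡ 10; y = λ·(33 - 10) - 4 ≡ 3. → (10, 3)
5P: (10, 3) + (17, 1). λ = (1 - 3)/(17 - 10) ≡ 41/7 mod 43. 7⁻¹ ≡ 37 (mod 43), so λ ≡ 12.
  x = λ² - 10 - 17 = 144 - 27 ≡ 31; y = λ·(10 - 31) - 3 ≡ 3. → (31, 3)
6P: (31, 3) + (17, 1). λ = (1 - 3)/(17 - 31) ≡ 41/29 mod 43. 29⁻¹ ≡ 3 (mod 43), so λ ≡ 37.
  x = λ² - 31 - 17 = 1369 - 48 ≡ 31; y = λ·(31 - 31) - 3 ≡ 40. → (31, 40)
7P: (31, 40) + (17, 1). λ = (1 - 40)/(17 - 31) ≡ 4/29 mod 43. 29⁻¹ ≡ 3 (mod 43), so λ ≡ 12.
  x = λ² - 31 - 17 = 144 - 48 ≡ 10; y = λ·(31 - 10) - 40 ≡ 40. → (10, 40)
8P: (10, 40) + (17, 1). λ = (1 - 40)/(17 - 10) ≡ 4/7 mod 43. 7⁻¹ ≡ 37 (mod 43), so λ ≡ 19.
  x = λ² - 10 - 17 = 361 - 27 ≡ 33; y = λ·(10 - 33) - 40 ≡ 39. → (33, 39)
9P: (33, 39) + (17, 1). λ = (1 - 39)/(17 - 33) ≡ 5/27 mod 43. 27⁻¹ ≡ 8 (mod 43), so λ ≡ 40.
  x = λ² - 33 - 17 = 1600 - 50 ≡ 2; y = λ·(33 - 2) - 39 ≡ 40. → (2, 40)
10P: (2, 40) + (17, 1). λ = (1 - 40)/(17 - 2) ≡ 4/15 mod 43. 15⁻¹ ≡ 23 (mod 43), so λ ≡ 6.
  x = λ² - 2 - 17 = 36 - 19 ≡ 17; y = λ·(2 - 17) - 40 ≡ 42. → (17, 42)
11P: (17, 42) + (17, 1): same x and y₁ ≡ -y₂, so the sum is O.
11P = O, so the order is 11.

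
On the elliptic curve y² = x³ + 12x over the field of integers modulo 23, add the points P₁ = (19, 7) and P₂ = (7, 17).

(6, 9)

(19, 7) + (7, 17). λ = (17 - 7)/(7 - 19) ≡ 10/11 mod 23. 11⁻¹ ≡ 21 (mod 23) since 11·21 = 231 ≡ 1, so λ ≡ 3.
  x = λ² - 19 - 7 = 9 - 26 ≡ 6; y = λ·(19 - 6) - 7 ≡ 9. → (6, 9)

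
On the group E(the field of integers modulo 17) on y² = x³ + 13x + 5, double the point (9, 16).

(12, 11)

tangent at (9, 16): λ = (3·9² + 13)/(2·16) ≡ 1/15. 15⁻¹ ≡ 8 (mod 17), so λ ≡ 1·8 ≡ 8.
  x = λ² - 9 - 9 = 64 - 18 ≡ 12; y = λ·(9 - 12) - 16 ≡ 11. → (12, 11)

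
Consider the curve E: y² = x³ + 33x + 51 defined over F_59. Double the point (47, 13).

tangent at (47, 13): λ = (3·47² + 33)/(2·13) ≡ 52/26. 26⁻¹ ≡ 25 (mod 59), so λ ≡ 52·25 ≡ 2.
  x = λ² - 47 - 47 = 4 - 94 ≡ 28; y = λ·(47 - 28) - 13 ≡ 25. → (28, 25)

(28, 25)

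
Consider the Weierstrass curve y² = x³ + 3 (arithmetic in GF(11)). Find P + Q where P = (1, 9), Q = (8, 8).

(0, 5)

(1, 9) + (8, 8). λ = (8 - 9)/(8 - 1) ≡ 10/7 mod 11. 7⁻¹ ≡ 8 (mod 11) since 7·8 = 56 ≡ 1, so λ ≡ 3.
  x = λ² - 1 - 8 = 9 - 9 ≡ 0; y = λ·(1 - 0) - 9 ≡ 5. → (0, 5)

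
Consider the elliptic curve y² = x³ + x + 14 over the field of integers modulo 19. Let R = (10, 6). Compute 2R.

(5, 7)

tangent at (10, 6): λ = (3·10² + 1)/(2·6) ≡ 16/12. 12⁻¹ ≡ 8 (mod 19) since 12·8 = 96 ≡ 1, so λ ≡ 16·8 ≡ 14.
  x = λ² - 10 - 10 = 196 - 20 ≡ 5; y = λ·(10 - 5) - 6 ≡ 7. → (5, 7)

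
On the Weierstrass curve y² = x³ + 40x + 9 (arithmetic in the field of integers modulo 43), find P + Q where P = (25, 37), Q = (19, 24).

(25, 37) + (19, 24). λ = (24 - 37)/(19 - 25) ≡ 30/37 mod 43. 37⁻¹ ≡ 7 (mod 43), so λ ≡ 38.
  x = λ² - 25 - 19 = 1444 - 44 ≡ 24; y = λ·(25 - 24) - 37 ≡ 1. → (24, 1)

(24, 1)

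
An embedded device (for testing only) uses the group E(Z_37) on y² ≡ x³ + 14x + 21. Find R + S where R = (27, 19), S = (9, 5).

(8, 4)

(27, 19) + (9, 5). λ = (5 - 19)/(9 - 27) ≡ 23/19 mod 37. 19⁻¹ ≡ 2 (mod 37), so λ ≡ 9.
  x = λ² - 27 - 9 = 81 - 36 ≡ 8; y = λ·(27 - 8) - 19 ≡ 4. → (8, 4)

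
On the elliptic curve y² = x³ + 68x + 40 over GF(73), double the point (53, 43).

(59, 40)

tangent at (53, 43): λ = (3·53² + 68)/(2·43) ≡ 27/13. 13⁻¹ ≡ 45 (mod 73), so λ ≡ 27·45 ≡ 47.
  x = λ² - 53 - 53 = 2209 - 106 ≡ 59; y = λ·(53 - 59) - 43 ≡ 40. → (59, 40)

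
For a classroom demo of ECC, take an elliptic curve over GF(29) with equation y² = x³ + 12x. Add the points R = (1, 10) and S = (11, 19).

(1, 10) + (11, 19). λ = (19 - 10)/(11 - 1) ≡ 9/10 mod 29. 10⁻¹ ≡ 3 (mod 29) since 10·3 = 30 ≡ 1, so λ ≡ 27.
  x = λ² - 1 - 11 = 729 - 12 ≡ 21; y = λ·(1 - 21) - 10 ≡ 1. → (21, 1)

(21, 1)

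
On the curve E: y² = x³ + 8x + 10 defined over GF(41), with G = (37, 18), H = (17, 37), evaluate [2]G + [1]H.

First 2G:
Repeated addition: build up to 2G.
2G: tangent at (37, 18): λ = (3·37² + 8)/(2·18) ≡ 15/36. 36⁻¹ ≡ 8 (mod 41) since 36·8 = 288 ≡ 1, so λ ≡ 15·8 ≡ 38.
  x = λ² - 37 - 37 = 1444 - 74 ≡ 17; y = λ·(37 - 17) - 18 ≡ 4. → (17, 4)
2G = (17, 4).
Finally 2G + H:
(17, 4) + (17, 37): same x and y₁ ≡ -y₂, so the sum is O.

O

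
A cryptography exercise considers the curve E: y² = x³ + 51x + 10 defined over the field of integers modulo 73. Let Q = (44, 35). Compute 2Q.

tangent at (44, 35): λ = (3·44² + 51)/(2·35) ≡ 19/70. 70⁻¹ ≡ 24 (mod 73) since 70·24 = 1680 ≡ 1, so λ ≡ 19·24 ≡ 18.
  x = λ² - 44 - 44 = 324 - 88 ≡ 17; y = λ·(44 - 17) - 35 ≡ 13. → (17, 13)

(17, 13)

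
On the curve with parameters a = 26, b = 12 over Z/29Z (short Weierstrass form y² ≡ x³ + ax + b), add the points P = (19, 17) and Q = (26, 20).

(12, 15)

(19, 17) + (26, 20). λ = (20 - 17)/(26 - 19) ≡ 3/7 mod 29. 7⁻¹ ≡ 25 (mod 29), so λ ≡ 17.
  x = λ² - 19 - 26 = 289 - 45 ≡ 12; y = λ·(19 - 12) - 17 ≡ 15. → (12, 15)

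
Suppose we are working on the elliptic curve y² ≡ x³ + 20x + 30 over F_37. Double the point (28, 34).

(2, 35)

tangent at (28, 34): λ = (3·28² + 20)/(2·34) ≡ 4/31. 31⁻¹ ≡ 6 (mod 37) since 31·6 = 186 ≡ 1, so λ ≡ 4·6 ≡ 24.
  x = λ² - 28 - 28 = 576 - 56 ≡ 2; y = λ·(28 - 2) - 34 ≡ 35. → (2, 35)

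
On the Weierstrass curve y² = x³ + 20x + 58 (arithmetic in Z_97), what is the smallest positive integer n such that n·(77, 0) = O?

2P: (77, 0) + (77, 0): same x and y₁ ≡ -y₂, so the sum is O.
2P = O, so the order is 2.

2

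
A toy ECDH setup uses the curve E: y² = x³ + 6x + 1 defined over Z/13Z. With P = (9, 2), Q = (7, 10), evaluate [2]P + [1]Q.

First 2P:
Repeated addition: build up to 2P.
2P: tangent at (9, 2): λ = (3·9² + 6)/(2·2) ≡ 2/4. 4⁻¹ ≡ 10 (mod 13), so λ ≡ 2·10 ≡ 7.
  x = λ² - 9 - 9 = 49 - 18 ≡ 5; y = λ·(9 - 5) - 2 ≡ 0. → (5, 0)
2P = (5, 0).
Finally 2P + Q:
(5, 0) + (7, 10). λ = (10 - 0)/(7 - 5) ≡ 10/2 mod 13. 2⁻¹ ≡ 7 (mod 13) since 2·7 = 14 ≡ 1, so λ ≡ 5.
  x = λ² - 5 - 7 = 25 - 12 ≡ 0; y = λ·(5 - 0) - 0 ≡ 12. → (0, 12)

(0, 12)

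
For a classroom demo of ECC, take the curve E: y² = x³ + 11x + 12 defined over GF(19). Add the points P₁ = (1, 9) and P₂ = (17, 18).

(10, 18)

(1, 9) + (17, 18). λ = (18 - 9)/(17 - 1) ≡ 9/16 mod 19. 16⁻¹ ≡ 6 (mod 19), so λ ≡ 16.
  x = λ² - 1 - 17 = 256 - 18 ≡ 10; y = λ·(1 - 10) - 9 ≡ 18. → (10, 18)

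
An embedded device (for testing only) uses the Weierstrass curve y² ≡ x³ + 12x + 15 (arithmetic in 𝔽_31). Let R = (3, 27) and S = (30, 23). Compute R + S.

(30, 8)

(3, 27) + (30, 23). λ = (23 - 27)/(30 - 3) ≡ 27/27 mod 31. 27⁻¹ ≡ 23 (mod 31) since 27·23 = 621 ≡ 1, so λ ≡ 1.
  x = λ² - 3 - 30 = 1 - 33 ≡ 30; y = λ·(3 - 30) - 27 ≡ 8. → (30, 8)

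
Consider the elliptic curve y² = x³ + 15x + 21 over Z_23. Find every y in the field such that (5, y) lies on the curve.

x³ + 15x + 21 = 221 ≡ 14 (mod 23).
14 is a non-residue mod 23; no y exists.

none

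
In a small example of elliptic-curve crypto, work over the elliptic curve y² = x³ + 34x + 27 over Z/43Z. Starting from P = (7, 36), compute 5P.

(31, 16)

Double-and-add on 5 = (101)₂. Start with P = (7, 36) for the leading 1-bit.
double: tangent at (7, 36): λ = (3·7² + 34)/(2·36) ≡ 9/29. 29⁻¹ ≡ 3 (mod 43) since 29·3 = 87 ≡ 1, so λ ≡ 9·3 ≡ 27.
  x = λ² - 7 - 7 = 729 - 14 ≡ 27; y = λ·(7 - 27) - 36 ≡ 26. → (27, 26)
double: tangent at (27, 26): λ = (3·27² + 34)/(2·26) ≡ 28/9. 9⁻¹ ≡ 24 (mod 43) since 9·24 = 216 ≡ 1, so λ ≡ 28·24 ≡ 27.
  x = λ² - 27 - 27 = 729 - 54 ≡ 30; y = λ·(27 - 30) - 26 ≡ 22. → (30, 22)
add P: (30, 22) + (7, 36). λ = (36 - 22)/(7 - 30) ≡ 14/20 mod 43. 20⁻¹ ≡ 28 (mod 43), so λ ≡ 5.
  x = λ² - 30 - 7 = 25 - 37 ≡ 31; y = λ·(30 - 31) - 22 ≡ 16. → (31, 16)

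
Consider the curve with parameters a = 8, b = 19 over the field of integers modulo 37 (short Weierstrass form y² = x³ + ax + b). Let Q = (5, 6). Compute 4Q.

Repeated addition: build up to 4Q.
2Q: tangent at (5, 6): λ = (3·5² + 8)/(2·6) ≡ 9/12. 12⁻¹ ≡ 34 (mod 37), so λ ≡ 9·34 ≡ 10.
  x = λ² - 5 - 5 = 100 - 10 ≡ 16; y = λ·(5 - 16) - 6 ≡ 32. → (16, 32)
3Q: (16, 32) + (5, 6). λ = (6 - 32)/(5 - 16) ≡ 11/26 mod 37. 26⁻¹ ≡ 10 (mod 37), so λ ≡ 36.
  x = λ² - 16 - 5 = 1296 - 21 ≡ 17; y = λ·(16 - 17) - 32 ≡ 6. → (17, 6)
4Q: (17, 6) + (5, 6). λ = (6 - 6)/(5 - 17) ≡ 0/25 mod 37. 25⁻¹ ≡ 3 (mod 37), so λ ≡ 0.
  x = λ² - 17 - 5 = 0 - 22 ≡ 15; y = λ·(17 - 15) - 6 ≡ 31. → (15, 31)

(15, 31)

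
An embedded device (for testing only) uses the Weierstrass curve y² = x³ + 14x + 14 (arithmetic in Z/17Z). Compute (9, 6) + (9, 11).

O

The two points share x = 9 and their y-coordinates satisfy 6 + 11 ≡ 0 (mod 17), so they are inverses. Their sum is the point at infinity.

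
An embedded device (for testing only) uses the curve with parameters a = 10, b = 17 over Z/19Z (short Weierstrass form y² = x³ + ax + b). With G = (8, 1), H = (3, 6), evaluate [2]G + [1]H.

(3, 13)

First 2G:
Repeated addition: build up to 2G.
2G: tangent at (8, 1): λ = (3·8² + 10)/(2·1) ≡ 12/2. 2⁻¹ ≡ 10 (mod 19), so λ ≡ 12·10 ≡ 6.
  x = λ² - 8 - 8 = 36 - 16 ≡ 1; y = λ·(8 - 1) - 1 ≡ 3. → (1, 3)
2G = (1, 3).
Finally 2G + H:
(1, 3) + (3, 6). λ = (6 - 3)/(3 - 1) ≡ 3/2 mod 19. 2⁻¹ ≡ 10 (mod 19), so λ ≡ 11.
  x = λ² - 1 - 3 = 121 - 4 ≡ 3; y = λ·(1 - 3) - 3 ≡ 13. → (3, 13)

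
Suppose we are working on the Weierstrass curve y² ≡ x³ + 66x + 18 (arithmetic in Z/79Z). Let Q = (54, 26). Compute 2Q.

tangent at (54, 26): λ = (3·54² + 66)/(2·26) ≡ 45/52. 52⁻¹ ≡ 38 (mod 79), so λ ≡ 45·38 ≡ 51.
  x = λ² - 54 - 54 = 2601 - 108 ≡ 44; y = λ·(54 - 44) - 26 ≡ 10. → (44, 10)

(44, 10)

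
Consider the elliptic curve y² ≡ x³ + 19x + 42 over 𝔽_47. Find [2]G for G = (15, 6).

tangent at (15, 6): λ = (3·15² + 19)/(2·6) ≡ 36/12. 12⁻¹ ≡ 4 (mod 47), so λ ≡ 36·4 ≡ 3.
  x = λ² - 15 - 15 = 9 - 30 ≡ 26; y = λ·(15 - 26) - 6 ≡ 8. → (26, 8)

(26, 8)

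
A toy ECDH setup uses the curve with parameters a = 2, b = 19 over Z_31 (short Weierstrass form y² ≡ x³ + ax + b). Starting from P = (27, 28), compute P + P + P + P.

(7, 29)

Repeated addition: build up to 4P.
2P: tangent at (27, 28): λ = (3·27² + 2)/(2·28) ≡ 19/25. 25⁻¹ ≡ 5 (mod 31), so λ ≡ 19·5 ≡ 2.
  x = λ² - 27 - 27 = 4 - 54 ≡ 12; y = λ·(27 - 12) - 28 ≡ 2. → (12, 2)
3P: (12, 2) + (27, 28). λ = (28 - 2)/(27 - 12) ≡ 26/15 mod 31. 15⁻¹ ≡ 29 (mod 31), so λ ≡ 10.
  x = λ² - 12 - 27 = 100 - 39 ≡ 30; y = λ·(12 - 30) - 2 ≡ 4. → (30, 4)
4P: (30, 4) + (27, 28). λ = (28 - 4)/(27 - 30) ≡ 24/28 mod 31. 28⁻¹ ≡ 10 (mod 31) since 28·10 = 280 ≡ 1, so λ ≡ 23.
  x = λ² - 30 - 27 = 529 - 57 ≡ 7; y = λ·(30 - 7) - 4 ≡ 29. → (7, 29)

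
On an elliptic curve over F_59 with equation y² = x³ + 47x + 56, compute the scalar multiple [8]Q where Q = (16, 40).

Repeated addition: build up to 8Q.
2Q: tangent at (16, 40): λ = (3·16² + 47)/(2·40) ≡ 48/21. 21⁻¹ ≡ 45 (mod 59) since 21·45 = 945 ≡ 1, so λ ≡ 48·45 ≡ 36.
  x = λ² - 16 - 16 = 1296 - 32 ≡ 25; y = λ·(16 - 25) - 40 ≡ 49. → (25, 49)
3Q: (25, 49) + (16, 40). λ = (40 - 49)/(16 - 25) ≡ 50/50 mod 59. 50⁻¹ ≡ 13 (mod 59), so λ ≡ 1.
  x = λ² - 25 - 16 = 1 - 41 ≡ 19; y = λ·(25 - 19) - 49 ≡ 16. → (19, 16)
4Q: (19, 16) + (16, 40). λ = (40 - 16)/(16 - 19) ≡ 24/56 mod 59. 56⁻¹ ≡ 39 (mod 59), so λ ≡ 51.
  x = λ² - 19 - 16 = 2601 - 35 ≡ 29; y = λ·(19 - 29) - 16 ≡ 5. → (29, 5)
5Q: (29, 5) + (16, 40). λ = (40 - 5)/(16 - 29) ≡ 35/46 mod 59. 46⁻¹ ≡ 9 (mod 59) since 46·9 = 414 ≡ 1, so λ ≡ 20.
  x = λ² - 29 - 16 = 400 - 45 ≡ 1; y = λ·(29 - 1) - 5 ≡ 24. → (1, 24)
6Q: (1, 24) + (16, 40). λ = (40 - 24)/(16 - 1) ≡ 16/15 mod 59. 15⁻¹ ≡ 4 (mod 59) since 15·4 = 60 ≡ 1, so λ ≡ 5.
  x = λ² - 1 - 16 = 25 - 17 ≡ 8; y = λ·(1 - 8) - 24 ≡ 0. → (8, 0)
7Q: (8, 0) + (16, 40). λ = (40 - 0)/(16 - 8) ≡ 40/8 mod 59. 8⁻¹ ≡ 37 (mod 59), so λ ≡ 5.
  x = λ² - 8 - 16 = 25 - 24 ≡ 1; y = λ·(8 - 1) - 0 ≡ 35. → (1, 35)
8Q: (1, 35) + (16, 40). λ = (40 - 35)/(16 - 1) ≡ 5/15 mod 59. 15⁻¹ ≡ 4 (mod 59) since 15·4 = 60 ≡ 1, so λ ≡ 20.
  x = λ² - 1 - 16 = 400 - 17 ≡ 29; y = λ·(1 - 29) - 35 ≡ 54. → (29, 54)

(29, 54)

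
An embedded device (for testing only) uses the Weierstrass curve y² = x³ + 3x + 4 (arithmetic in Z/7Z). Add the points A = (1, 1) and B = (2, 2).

(5, 2)

(1, 1) + (2, 2). λ = (2 - 1)/(2 - 1) ≡ 1/1 mod 7. 1⁻¹ ≡ 1 (mod 7), so λ ≡ 1.
  x = λ² - 1 - 2 = 1 - 3 ≡ 5; y = λ·(1 - 5) - 1 ≡ 2. → (5, 2)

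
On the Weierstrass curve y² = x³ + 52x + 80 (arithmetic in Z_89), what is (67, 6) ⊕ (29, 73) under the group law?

(35, 50)

(67, 6) + (29, 73). λ = (73 - 6)/(29 - 67) ≡ 67/51 mod 89. 51⁻¹ ≡ 7 (mod 89) since 51·7 = 357 ≡ 1, so λ ≡ 24.
  x = λ² - 67 - 29 = 576 - 96 ≡ 35; y = λ·(67 - 35) - 6 ≡ 50. → (35, 50)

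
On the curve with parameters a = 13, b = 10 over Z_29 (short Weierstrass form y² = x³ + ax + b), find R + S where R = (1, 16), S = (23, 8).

(1, 16) + (23, 8). λ = (8 - 16)/(23 - 1) ≡ 21/22 mod 29. 22⁻¹ ≡ 4 (mod 29) since 22·4 = 88 ≡ 1, so λ ≡ 26.
  x = λ² - 1 - 23 = 676 - 24 ≡ 14; y = λ·(1 - 14) - 16 ≡ 23. → (14, 23)

(14, 23)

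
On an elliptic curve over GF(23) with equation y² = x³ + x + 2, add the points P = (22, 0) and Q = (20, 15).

(22, 0) + (20, 15). λ = (15 - 0)/(20 - 22) ≡ 15/21 mod 23. 21⁻¹ ≡ 11 (mod 23), so λ ≡ 4.
  x = λ² - 22 - 20 = 16 - 42 ≡ 20; y = λ·(22 - 20) - 0 ≡ 8. → (20, 8)

(20, 8)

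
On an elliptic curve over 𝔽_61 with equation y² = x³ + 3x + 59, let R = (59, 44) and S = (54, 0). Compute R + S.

(59, 44) + (54, 0). λ = (0 - 44)/(54 - 59) ≡ 17/56 mod 61. 56⁻¹ ≡ 12 (mod 61), so λ ≡ 21.
  x = λ² - 59 - 54 = 441 - 113 ≡ 23; y = λ·(59 - 23) - 44 ≡ 41. → (23, 41)

(23, 41)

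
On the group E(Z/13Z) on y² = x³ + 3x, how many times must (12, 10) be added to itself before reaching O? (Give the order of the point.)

2P: tangent at (12, 10): λ = (3·12² + 3)/(2·10) ≡ 6/7. 7⁻¹ ≡ 2 (mod 13) since 7·2 = 14 ≡ 1, so λ ≡ 6·2 ≡ 12.
  x = λ² - 12 - 12 = 144 - 24 ≡ 3; y = λ·(12 - 3) - 10 ≡ 7. → (3, 7)
3P: (3, 7) + (12, 10). λ = (10 - 7)/(12 - 3) ≡ 3/9 mod 13. 9⁻¹ ≡ 3 (mod 13), so λ ≡ 9.
  x = λ² - 3 - 12 = 81 - 15 ≡ 1; y = λ·(3 - 1) - 7 ≡ 11. → (1, 11)
4P: (1, 11) + (12, 10). λ = (10 - 11)/(12 - 1) ≡ 12/11 mod 13. 11⁻¹ ≡ 6 (mod 13) since 11·6 = 66 ≡ 1, so λ ≡ 7.
  x = λ² - 1 - 12 = 49 - 13 ≡ 10; y = λ·(1 - 10) - 11 ≡ 4. → (10, 4)
5P: (10, 4) + (12, 10). λ = (10 - 4)/(12 - 10) ≡ 6/2 mod 13. 2⁻¹ ≡ 7 (mod 13), so λ ≡ 3.
  x = λ² - 10 - 12 = 9 - 22 ≡ 0; y = λ·(10 - 0) - 4 ≡ 0. → (0, 0)
6P: (0, 0) + (12, 10). λ = (10 - 0)/(12 - 0) ≡ 10/12 mod 13. 12⁻¹ ≡ 12 (mod 13) since 12·12 = 144 ≡ 1, so λ ≡ 3.
  x = λ² - 0 - 12 = 9 - 12 ≡ 10; y = λ·(0 - 10) - 0 ≡ 9. → (10, 9)
7P: (10, 9) + (12, 10). λ = (10 - 9)/(12 - 10) ≡ 1/2 mod 13. 2⁻¹ ≡ 7 (mod 13) since 2·7 = 14 ≡ 1, so λ ≡ 7.
  x = λ² - 10 - 12 = 49 - 22 ≡ 1; y = λ·(10 - 1) - 9 ≡ 2. → (1, 2)
8P: (1, 2) + (12, 10). λ = (10 - 2)/(12 - 1) ≡ 8/11 mod 13. 11⁻¹ ≡ 6 (mod 13), so λ ≡ 9.
  x = λ² - 1 - 12 = 81 - 13 ≡ 3; y = λ·(1 - 3) - 2 ≡ 6. → (3, 6)
9P: (3, 6) + (12, 10). λ = (10 - 6)/(12 - 3) ≡ 4/9 mod 13. 9⁻¹ ≡ 3 (mod 13), so λ ≡ 12.
  x = λ² - 3 - 12 = 144 - 15 ≡ 12; y = λ·(3 - 12) - 6 ≡ 3. → (12, 3)
10P: (12, 3) + (12, 10): same x and y₁ ≡ -y₂, so the sum is O.
10P = O, so the order is 10.

10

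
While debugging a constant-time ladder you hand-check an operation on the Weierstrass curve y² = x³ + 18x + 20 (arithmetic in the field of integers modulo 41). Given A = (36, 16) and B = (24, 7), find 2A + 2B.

(34, 24)

First 2A:
Repeated addition: build up to 2A.
2A: tangent at (36, 16): λ = (3·36² + 18)/(2·16) ≡ 11/32. 32⁻¹ ≡ 9 (mod 41) since 32·9 = 288 ≡ 1, so λ ≡ 11·9 ≡ 17.
  x = λ² - 36 - 36 = 289 - 72 ≡ 12; y = λ·(36 - 12) - 16 ≡ 23. → (12, 23)
2A = (12, 23).
Next 2B:
Repeated addition: build up to 2B.
2B: tangent at (24, 7): λ = (3·24² + 18)/(2·7) ≡ 24/14. 14⁻¹ ≡ 3 (mod 41) since 14·3 = 42 ≡ 1, so λ ≡ 24·3 ≡ 31.
  x = λ² - 24 - 24 = 961 - 48 ≡ 11; y = λ·(24 - 11) - 7 ≡ 27. → (11, 27)
2B = (11, 27).
Finally 2A + 2B:
(12, 23) + (11, 27). λ = (27 - 23)/(11 - 12) ≡ 4/40 mod 41. 40⁻¹ ≡ 40 (mod 41), so λ ≡ 37.
  x = λ² - 12 - 11 = 1369 - 23 ≡ 34; y = λ·(12 - 34) - 23 ≡ 24. → (34, 24)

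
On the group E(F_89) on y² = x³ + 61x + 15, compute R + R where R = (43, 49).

tangent at (43, 49): λ = (3·43² + 61)/(2·49) ≡ 1/9. 9⁻¹ ≡ 10 (mod 89) since 9·10 = 90 ≡ 1, so λ ≡ 1·10 ≡ 10.
  x = λ² - 43 - 43 = 100 - 86 ≡ 14; y = λ·(43 - 14) - 49 ≡ 63. → (14, 63)

(14, 63)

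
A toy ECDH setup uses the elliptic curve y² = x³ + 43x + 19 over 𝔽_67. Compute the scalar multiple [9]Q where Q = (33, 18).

Repeated addition: build up to 9Q.
2Q: tangent at (33, 18): λ = (3·33² + 43)/(2·18) ≡ 27/36. 36⁻¹ ≡ 54 (mod 67), so λ ≡ 27·54 ≡ 51.
  x = λ² - 33 - 33 = 2601 - 66 ≡ 56; y = λ·(33 - 56) - 18 ≡ 15. → (56, 15)
3Q: (56, 15) + (33, 18). λ = (18 - 15)/(33 - 56) ≡ 3/44 mod 67. 44⁻¹ ≡ 32 (mod 67), so λ ≡ 29.
  x = λ² - 56 - 33 = 841 - 89 ≡ 15; y = λ·(56 - 15) - 15 ≡ 35. → (15, 35)
4Q: (15, 35) + (33, 18). λ = (18 - 35)/(33 - 15) ≡ 50/18 mod 67. 18⁻¹ ≡ 41 (mod 67) since 18·41 = 738 ≡ 1, so λ ≡ 40.
  x = λ² - 15 - 33 = 1600 - 48 ≡ 11; y = λ·(15 - 11) - 35 ≡ 58. → (11, 58)
5Q: (11, 58) + (33, 18). λ = (18 - 58)/(33 - 11) ≡ 27/22 mod 67. 22⁻¹ ≡ 64 (mod 67) since 22·64 = 1408 ≡ 1, so λ ≡ 53.
  x = λ² - 11 - 33 = 2809 - 44 ≡ 18; y = λ·(11 - 18) - 58 ≡ 40. → (18, 40)
6Q: (18, 40) + (33, 18). λ = (18 - 40)/(33 - 18) ≡ 45/15 mod 67. 15⁻¹ ≡ 9 (mod 67), so λ ≡ 3.
  x = λ² - 18 - 33 = 9 - 51 ≡ 25; y = λ·(18 - 25) - 40 ≡ 6. → (25, 6)
7Q: (25, 6) + (33, 18). λ = (18 - 6)/(33 - 25) ≡ 12/8 mod 67. 8⁻¹ ≡ 42 (mod 67), so λ ≡ 35.
  x = λ² - 25 - 33 = 1225 - 58 ≡ 28; y = λ·(25 - 28) - 6 ≡ 23. → (28, 23)
8Q: (28, 23) + (33, 18). λ = (18 - 23)/(33 - 28) ≡ 62/5 mod 67. 5⁻¹ ≡ 27 (mod 67), so λ ≡ 66.
  x = λ² - 28 - 33 = 4356 - 61 ≡ 7; y = λ·(28 - 7) - 23 ≡ 23. → (7, 23)
9Q: (7, 23) + (33, 18). λ = (18 - 23)/(33 - 7) ≡ 62/26 mod 67. 26⁻¹ ≡ 49 (mod 67) since 26·49 = 1274 ≡ 1, so λ ≡ 23.
  x = λ² - 7 - 33 = 529 - 40 ≡ 20; y = λ·(7 - 20) - 23 ≡ 13. → (20, 13)

(20, 13)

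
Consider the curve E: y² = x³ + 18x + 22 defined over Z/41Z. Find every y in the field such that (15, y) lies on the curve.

x³ + 18x + 22 = 3667 ≡ 18 (mod 41).
Square roots of 18 mod 41: 10 and 31 (since 10² = 100 ≡ 18).

10, 31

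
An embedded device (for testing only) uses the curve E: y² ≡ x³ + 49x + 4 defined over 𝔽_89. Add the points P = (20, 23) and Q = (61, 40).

(77, 25)

(20, 23) + (61, 40). λ = (40 - 23)/(61 - 20) ≡ 17/41 mod 89. 41⁻¹ ≡ 76 (mod 89) since 41·76 = 3116 ≡ 1, so λ ≡ 46.
  x = λ² - 20 - 61 = 2116 - 81 ≡ 77; y = λ·(20 - 77) - 23 ≡ 25. → (77, 25)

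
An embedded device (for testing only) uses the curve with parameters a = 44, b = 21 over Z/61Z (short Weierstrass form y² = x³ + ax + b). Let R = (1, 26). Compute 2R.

tangent at (1, 26): λ = (3·1² + 44)/(2·26) ≡ 47/52. 52⁻¹ ≡ 27 (mod 61), so λ ≡ 47·27 ≡ 49.
  x = λ² - 1 - 1 = 2401 - 2 ≡ 20; y = λ·(1 - 20) - 26 ≡ 19. → (20, 19)

(20, 19)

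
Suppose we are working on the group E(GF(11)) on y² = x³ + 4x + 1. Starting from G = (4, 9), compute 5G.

(0, 10)

Double-and-add on 5 = (101)₂. Start with G = (4, 9) for the leading 1-bit.
double: tangent at (4, 9): λ = (3·4² + 4)/(2·9) ≡ 8/7. 7⁻¹ ≡ 8 (mod 11), so λ ≡ 8·8 ≡ 9.
  x = λ² - 4 - 4 = 81 - 8 ≡ 7; y = λ·(4 - 7) - 9 ≡ 8. → (7, 8)
double: tangent at (7, 8): λ = (3·7² + 4)/(2·8) ≡ 8/5. 5⁻¹ ≡ 9 (mod 11), so λ ≡ 8·9 ≡ 6.
  x = λ² - 7 - 7 = 36 - 14 ≡ 0; y = λ·(7 - 0) - 8 ≡ 1. → (0, 1)
add G: (0, 1) + (4, 9). λ = (9 - 1)/(4 - 0) ≡ 8/4 mod 11. 4⁻¹ ≡ 3 (mod 11), so λ ≡ 2.
  x = λ² - 0 - 4 = 4 - 4 ≡ 0; y = λ·(0 - 0) - 1 ≡ 10. → (0, 10)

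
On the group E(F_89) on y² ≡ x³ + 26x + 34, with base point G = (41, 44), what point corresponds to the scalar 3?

Repeated addition: build up to 3G.
2G: tangent at (41, 44): λ = (3·41² + 26)/(2·44) ≡ 85/88. 88⁻¹ ≡ 88 (mod 89), so λ ≡ 85·88 ≡ 4.
  x = λ² - 41 - 41 = 16 - 82 ≡ 23; y = λ·(41 - 23) - 44 ≡ 28. → (23, 28)
3G: (23, 28) + (41, 44). λ = (44 - 28)/(41 - 23) ≡ 16/18 mod 89. 18⁻¹ ≡ 5 (mod 89) since 18·5 = 90 ≡ 1, so λ ≡ 80.
  x = λ² - 23 - 41 = 6400 - 64 ≡ 17; y = λ·(23 - 17) - 28 ≡ 7. → (17, 7)

(17, 7)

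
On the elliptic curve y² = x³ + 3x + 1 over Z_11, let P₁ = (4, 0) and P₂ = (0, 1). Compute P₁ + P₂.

(5, 3)

(4, 0) + (0, 1). λ = (1 - 0)/(0 - 4) ≡ 1/7 mod 11. 7⁻¹ ≡ 8 (mod 11) since 7·8 = 56 ≡ 1, so λ ≡ 8.
  x = λ² - 4 - 0 = 64 - 4 ≡ 5; y = λ·(4 - 5) - 0 ≡ 3. → (5, 3)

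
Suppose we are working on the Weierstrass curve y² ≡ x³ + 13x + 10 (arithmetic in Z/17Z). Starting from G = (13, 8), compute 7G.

(6, 7)

Double-and-add on 7 = (111)₂. Start with G = (13, 8) for the leading 1-bit.
double: tangent at (13, 8): λ = (3·13² + 13)/(2·8) ≡ 10/16. 16⁻¹ ≡ 16 (mod 17), so λ ≡ 10·16 ≡ 7.
  x = λ² - 13 - 13 = 49 - 26 ≡ 6; y = λ·(13 - 6) - 8 ≡ 7. → (6, 7)
add G: (6, 7) + (13, 8). λ = (8 - 7)/(13 - 6) ≡ 1/7 mod 17. 7⁻¹ ≡ 5 (mod 17) since 7·5 = 35 ≡ 1, so λ ≡ 5.
  x = λ² - 6 - 13 = 25 - 19 ≡ 6; y = λ·(6 - 6) - 7 ≡ 10. → (6, 10)
double: tangent at (6, 10): λ = (3·6² + 13)/(2·10) ≡ 2/3. 3⁻¹ ≡ 6 (mod 17) since 3·6 = 18 ≡ 1, so λ ≡ 2·6 ≡ 12.
  x = λ² - 6 - 6 = 144 - 12 ≡ 13; y = λ·(6 - 13) - 10 ≡ 8. → (13, 8)
add G: tangent at (13, 8): λ = (3·13² + 13)/(2·8) ≡ 10/16. 16⁻¹ ≡ 16 (mod 17), so λ ≡ 10·16 ≡ 7.
  x = λ² - 13 - 13 = 49 - 26 ≡ 6; y = λ·(13 - 6) - 8 ≡ 7. → (6, 7)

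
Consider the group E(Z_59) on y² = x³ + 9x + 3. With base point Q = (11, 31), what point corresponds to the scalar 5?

Double-and-add on 5 = (101)₂. Start with Q = (11, 31) for the leading 1-bit.
double: tangent at (11, 31): λ = (3·11² + 9)/(2·31) ≡ 18/3. 3⁻¹ ≡ 20 (mod 59) since 3·20 = 60 ≡ 1, so λ ≡ 18·20 ≡ 6.
  x = λ² - 11 - 11 = 36 - 22 ≡ 14; y = λ·(11 - 14) - 31 ≡ 10. → (14, 10)
double: tangent at (14, 10): λ = (3·14² + 9)/(2·10) ≡ 7/20. 20⁻¹ ≡ 3 (mod 59), so λ ≡ 7·3 ≡ 21.
  x = λ² - 14 - 14 = 441 - 28 ≡ 0; y = λ·(14 - 0) - 10 ≡ 48. → (0, 48)
add Q: (0, 48) + (11, 31). λ = (31 - 48)/(11 - 0) ≡ 42/11 mod 59. 11⁻¹ ≡ 43 (mod 59) since 11·43 = 473 ≡ 1, so λ ≡ 36.
  x = λ² - 0 - 11 = 1296 - 11 ≡ 46; y = λ·(0 - 46) - 48 ≡ 7. → (46, 7)

(46, 7)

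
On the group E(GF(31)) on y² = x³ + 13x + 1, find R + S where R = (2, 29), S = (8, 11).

(30, 24)

(2, 29) + (8, 11). λ = (11 - 29)/(8 - 2) ≡ 13/6 mod 31. 6⁻¹ ≡ 26 (mod 31) since 6·26 = 156 ≡ 1, so λ ≡ 28.
  x = λ² - 2 - 8 = 784 - 10 ≡ 30; y = λ·(2 - 30) - 29 ≡ 24. → (30, 24)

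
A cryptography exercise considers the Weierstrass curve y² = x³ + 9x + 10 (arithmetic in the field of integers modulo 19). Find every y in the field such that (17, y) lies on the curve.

none

x³ + 9x + 10 = 5076 ≡ 3 (mod 19).
3 is a non-residue mod 19; no y exists.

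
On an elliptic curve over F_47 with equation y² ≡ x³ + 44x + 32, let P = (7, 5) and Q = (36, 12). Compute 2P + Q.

(34, 6)

First 2P:
Repeated addition: build up to 2P.
2P: tangent at (7, 5): λ = (3·7² + 44)/(2·5) ≡ 3/10. 10⁻¹ ≡ 33 (mod 47) since 10·33 = 330 ≡ 1, so λ ≡ 3·33 ≡ 5.
  x = λ² - 7 - 7 = 25 - 14 ≡ 11; y = λ·(7 - 11) - 5 ≡ 22. → (11, 22)
2P = (11, 22).
Finally 2P + Q:
(11, 22) + (36, 12). λ = (12 - 22)/(36 - 11) ≡ 37/25 mod 47. 25⁻¹ ≡ 32 (mod 47) since 25·32 = 800 ≡ 1, so λ ≡ 9.
  x = λ² - 11 - 36 = 81 - 47 ≡ 34; y = λ·(11 - 34) - 22 ≡ 6. → (34, 6)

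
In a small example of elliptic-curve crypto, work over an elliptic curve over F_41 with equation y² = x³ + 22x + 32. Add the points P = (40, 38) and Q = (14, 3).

(38, 12)

(40, 38) + (14, 3). λ = (3 - 38)/(14 - 40) ≡ 6/15 mod 41. 15⁻¹ ≡ 11 (mod 41), so λ ≡ 25.
  x = λ² - 40 - 14 = 625 - 54 ≡ 38; y = λ·(40 - 38) - 38 ≡ 12. → (38, 12)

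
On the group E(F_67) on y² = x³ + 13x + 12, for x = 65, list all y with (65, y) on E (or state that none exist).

none

x³ + 13x + 12 = 275482 ≡ 45 (mod 67).
45 is a non-residue mod 67; no y exists.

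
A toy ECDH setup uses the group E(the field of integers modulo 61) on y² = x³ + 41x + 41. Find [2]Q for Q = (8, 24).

tangent at (8, 24): λ = (3·8² + 41)/(2·24) ≡ 50/48. 48⁻¹ ≡ 14 (mod 61), so λ ≡ 50·14 ≡ 29.
  x = λ² - 8 - 8 = 841 - 16 ≡ 32; y = λ·(8 - 32) - 24 ≡ 12. → (32, 12)

(32, 12)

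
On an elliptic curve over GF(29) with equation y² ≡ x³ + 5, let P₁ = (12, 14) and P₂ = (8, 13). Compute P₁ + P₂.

(0, 18)

(12, 14) + (8, 13). λ = (13 - 14)/(8 - 12) ≡ 28/25 mod 29. 25⁻¹ ≡ 7 (mod 29), so λ ≡ 22.
  x = λ² - 12 - 8 = 484 - 20 ≡ 0; y = λ·(12 - 0) - 14 ≡ 18. → (0, 18)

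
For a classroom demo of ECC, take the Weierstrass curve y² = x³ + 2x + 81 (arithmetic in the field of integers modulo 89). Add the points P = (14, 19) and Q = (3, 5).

(67, 43)

(14, 19) + (3, 5). λ = (5 - 19)/(3 - 14) ≡ 75/78 mod 89. 78⁻¹ ≡ 8 (mod 89) since 78·8 = 624 ≡ 1, so λ ≡ 66.
  x = λ² - 14 - 3 = 4356 - 17 ≡ 67; y = λ·(14 - 67) - 19 ≡ 43. → (67, 43)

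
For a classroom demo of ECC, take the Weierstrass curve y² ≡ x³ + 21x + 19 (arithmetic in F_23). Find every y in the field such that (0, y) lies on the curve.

none

x³ + 21x + 19 = 19 ≡ 19 (mod 23).
19 is a non-residue mod 23; no y exists.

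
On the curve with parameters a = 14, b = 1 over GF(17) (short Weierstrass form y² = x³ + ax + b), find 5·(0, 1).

Write P = (0, 1).
Repeated addition: build up to 5P.
2P: tangent at (0, 1): λ = (3·0² + 14)/(2·1) ≡ 14/2. 2⁻¹ ≡ 9 (mod 17) since 2·9 = 18 ≡ 1, so λ ≡ 14·9 ≡ 7.
  x = λ² - 0 - 0 = 49 - 0 ≡ 15; y = λ·(0 - 15) - 1 ≡ 13. → (15, 13)
3P: (15, 13) + (0, 1). λ = (1 - 13)/(0 - 15) ≡ 5/2 mod 17. 2⁻¹ ≡ 9 (mod 17) since 2·9 = 18 ≡ 1, so λ ≡ 11.
  x = λ² - 15 - 0 = 121 - 15 ≡ 4; y = λ·(15 - 4) - 13 ≡ 6. → (4, 6)
4P: (4, 6) + (0, 1). λ = (1 - 6)/(0 - 4) ≡ 12/13 mod 17. 13⁻¹ ≡ 4 (mod 17) since 13·4 = 52 ≡ 1, so λ ≡ 14.
  x = λ² - 4 - 0 = 196 - 4 ≡ 5; y = λ·(4 - 5) - 6 ≡ 14. → (5, 14)
5P: (5, 14) + (0, 1). λ = (1 - 14)/(0 - 5) ≡ 4/12 mod 17. 12⁻¹ ≡ 10 (mod 17) since 12·10 = 120 ≡ 1, so λ ≡ 6.
  x = λ² - 5 - 0 = 36 - 5 ≡ 14; y = λ·(5 - 14) - 14 ≡ 0. → (14, 0)

(14, 0)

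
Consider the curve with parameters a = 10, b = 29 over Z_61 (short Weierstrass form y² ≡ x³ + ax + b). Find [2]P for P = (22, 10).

(53, 48)

tangent at (22, 10): λ = (3·22² + 10)/(2·10) ≡ 59/20. 20⁻¹ ≡ 58 (mod 61) since 20·58 = 1160 ≡ 1, so λ ≡ 59·58 ≡ 6.
  x = λ² - 22 - 22 = 36 - 44 ≡ 53; y = λ·(22 - 53) - 10 ≡ 48. → (53, 48)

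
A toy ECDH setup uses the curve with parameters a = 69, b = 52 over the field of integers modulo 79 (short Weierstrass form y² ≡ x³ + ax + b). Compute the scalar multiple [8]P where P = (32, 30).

(30, 34)

Repeated addition: build up to 8P.
2P: tangent at (32, 30): λ = (3·32² + 69)/(2·30) ≡ 60/60. 60⁻¹ ≡ 54 (mod 79), so λ ≡ 60·54 ≡ 1.
  x = λ² - 32 - 32 = 1 - 64 ≡ 16; y = λ·(32 - 16) - 30 ≡ 65. → (16, 65)
3P: (16, 65) + (32, 30). λ = (30 - 65)/(32 - 16) ≡ 44/16 mod 79. 16⁻¹ ≡ 5 (mod 79) since 16·5 = 80 ≡ 1, so λ ≡ 62.
  x = λ² - 16 - 32 = 3844 - 48 ≡ 4; y = λ·(16 - 4) - 65 ≡ 47. → (4, 47)
4P: (4, 47) + (32, 30). λ = (30 - 47)/(32 - 4) ≡ 62/28 mod 79. 28⁻¹ ≡ 48 (mod 79) since 28·48 = 1344 ≡ 1, so λ ≡ 53.
  x = λ² - 4 - 32 = 2809 - 36 ≡ 8; y = λ·(4 - 8) - 47 ≡ 57. → (8, 57)
5P: (8, 57) + (32, 30). λ = (30 - 57)/(32 - 8) ≡ 52/24 mod 79. 24⁻¹ ≡ 56 (mod 79), so λ ≡ 68.
  x = λ² - 8 - 32 = 4624 - 40 ≡ 2; y = λ·(8 - 2) - 57 ≡ 35. → (2, 35)
6P: (2, 35) + (32, 30). λ = (30 - 35)/(32 - 2) ≡ 74/30 mod 79. 30⁻¹ ≡ 29 (mod 79), so λ ≡ 13.
  x = λ² - 2 - 32 = 169 - 34 ≡ 56; y = λ·(2 - 56) - 35 ≡ 53. → (56, 53)
7P: (56, 53) + (32, 30). λ = (30 - 53)/(32 - 56) ≡ 56/55 mod 79. 55⁻¹ ≡ 23 (mod 79) since 55·23 = 1265 ≡ 1, so λ ≡ 24.
  x = λ² - 56 - 32 = 576 - 88 ≡ 14; y = λ·(56 - 14) - 53 ≡ 7. → (14, 7)
8P: (14, 7) + (32, 30). λ = (30 - 7)/(32 - 14) ≡ 23/18 mod 79. 18⁻¹ ≡ 22 (mod 79), so λ ≡ 32.
  x = λ² - 14 - 32 = 1024 - 46 ≡ 30; y = λ·(14 - 30) - 7 ≡ 34. → (30, 34)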